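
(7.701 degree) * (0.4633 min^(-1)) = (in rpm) 0.009911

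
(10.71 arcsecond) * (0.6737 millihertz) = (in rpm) 3.34e-07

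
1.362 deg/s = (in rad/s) 0.02377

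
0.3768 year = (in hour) 3301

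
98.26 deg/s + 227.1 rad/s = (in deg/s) 1.311e+04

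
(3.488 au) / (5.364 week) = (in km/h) 5.79e+05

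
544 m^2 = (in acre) 0.1344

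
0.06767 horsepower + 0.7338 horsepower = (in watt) 597.7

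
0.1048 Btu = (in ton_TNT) 2.643e-08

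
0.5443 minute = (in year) 1.036e-06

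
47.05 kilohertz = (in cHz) 4.705e+06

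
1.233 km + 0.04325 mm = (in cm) 1.233e+05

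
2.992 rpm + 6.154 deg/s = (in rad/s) 0.4207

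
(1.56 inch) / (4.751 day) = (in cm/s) 9.653e-06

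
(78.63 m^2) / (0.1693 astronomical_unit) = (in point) 8.8e-06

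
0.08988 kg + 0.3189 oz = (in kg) 0.09892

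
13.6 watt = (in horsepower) 0.01824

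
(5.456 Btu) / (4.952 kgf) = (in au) 7.924e-10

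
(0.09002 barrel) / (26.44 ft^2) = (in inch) 0.2294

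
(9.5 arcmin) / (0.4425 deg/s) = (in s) 0.3578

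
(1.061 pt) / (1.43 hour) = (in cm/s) 7.271e-06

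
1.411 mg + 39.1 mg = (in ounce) 0.001429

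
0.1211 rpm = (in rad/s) 0.01268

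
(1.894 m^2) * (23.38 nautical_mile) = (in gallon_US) 2.166e+07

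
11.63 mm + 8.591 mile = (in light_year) 1.461e-12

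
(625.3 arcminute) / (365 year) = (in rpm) 1.509e-10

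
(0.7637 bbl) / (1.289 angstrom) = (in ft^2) 1.014e+10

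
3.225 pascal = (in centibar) 0.003225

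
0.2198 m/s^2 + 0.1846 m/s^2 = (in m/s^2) 0.4044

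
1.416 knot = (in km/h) 2.622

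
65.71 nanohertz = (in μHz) 0.06571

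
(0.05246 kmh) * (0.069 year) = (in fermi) 3.171e+19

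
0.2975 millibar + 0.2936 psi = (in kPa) 2.054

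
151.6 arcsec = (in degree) 0.04211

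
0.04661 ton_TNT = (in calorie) 4.661e+07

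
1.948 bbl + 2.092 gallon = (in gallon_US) 83.91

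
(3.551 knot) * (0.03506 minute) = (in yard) 4.203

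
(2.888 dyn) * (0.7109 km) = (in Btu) 1.946e-05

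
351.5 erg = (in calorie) 8.401e-06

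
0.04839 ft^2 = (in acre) 1.111e-06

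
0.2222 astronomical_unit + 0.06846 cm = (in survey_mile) 2.065e+07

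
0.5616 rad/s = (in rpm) 5.363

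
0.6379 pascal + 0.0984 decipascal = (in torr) 0.004858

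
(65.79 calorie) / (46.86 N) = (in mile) 0.00365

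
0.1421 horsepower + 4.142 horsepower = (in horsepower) 4.284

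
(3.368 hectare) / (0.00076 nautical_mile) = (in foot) 7.851e+04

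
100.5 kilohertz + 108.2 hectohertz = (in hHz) 1113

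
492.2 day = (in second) 4.253e+07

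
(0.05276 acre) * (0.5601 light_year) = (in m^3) 1.131e+18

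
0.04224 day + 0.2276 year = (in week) 11.87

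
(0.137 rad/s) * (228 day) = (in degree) 1.546e+08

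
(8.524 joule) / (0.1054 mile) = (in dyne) 5025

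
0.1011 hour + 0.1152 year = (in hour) 1009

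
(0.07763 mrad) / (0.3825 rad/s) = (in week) 3.356e-10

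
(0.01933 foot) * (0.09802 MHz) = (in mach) 1.696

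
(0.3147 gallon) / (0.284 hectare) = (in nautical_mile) 2.265e-10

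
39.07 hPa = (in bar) 0.03907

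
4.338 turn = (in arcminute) 9.37e+04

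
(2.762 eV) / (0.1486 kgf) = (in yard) 3.321e-19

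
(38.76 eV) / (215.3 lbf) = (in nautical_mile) 3.501e-24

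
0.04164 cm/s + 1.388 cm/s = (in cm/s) 1.43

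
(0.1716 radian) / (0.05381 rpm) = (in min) 0.5075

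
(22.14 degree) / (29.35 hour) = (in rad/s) 3.657e-06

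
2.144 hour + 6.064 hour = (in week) 0.04886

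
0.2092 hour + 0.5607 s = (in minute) 12.56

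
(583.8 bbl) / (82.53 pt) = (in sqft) 3.431e+04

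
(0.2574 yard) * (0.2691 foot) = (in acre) 4.77e-06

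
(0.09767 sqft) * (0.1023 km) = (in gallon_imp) 204.2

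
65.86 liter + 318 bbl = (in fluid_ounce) 1.712e+06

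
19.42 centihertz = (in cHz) 19.42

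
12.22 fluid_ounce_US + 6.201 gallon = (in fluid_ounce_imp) 838.9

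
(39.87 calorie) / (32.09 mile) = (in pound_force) 0.0007262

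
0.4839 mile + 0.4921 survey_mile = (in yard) 1718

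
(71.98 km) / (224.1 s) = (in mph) 718.5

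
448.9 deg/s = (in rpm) 74.82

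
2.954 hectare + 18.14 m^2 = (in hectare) 2.956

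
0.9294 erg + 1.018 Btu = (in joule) 1074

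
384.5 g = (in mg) 3.845e+05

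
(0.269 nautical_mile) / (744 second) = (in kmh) 2.411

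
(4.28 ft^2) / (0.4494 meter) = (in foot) 2.903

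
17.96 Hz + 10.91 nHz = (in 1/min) 1078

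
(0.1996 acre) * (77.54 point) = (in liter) 2.21e+04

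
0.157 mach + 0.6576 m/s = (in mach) 0.1589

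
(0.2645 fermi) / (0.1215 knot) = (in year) 1.342e-22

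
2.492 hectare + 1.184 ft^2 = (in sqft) 2.682e+05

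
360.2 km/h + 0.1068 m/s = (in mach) 0.2942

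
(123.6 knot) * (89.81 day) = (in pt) 1.399e+12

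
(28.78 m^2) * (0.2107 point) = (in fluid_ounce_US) 72.34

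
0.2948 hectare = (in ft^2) 3.173e+04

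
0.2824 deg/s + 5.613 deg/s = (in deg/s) 5.895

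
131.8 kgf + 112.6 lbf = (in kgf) 182.9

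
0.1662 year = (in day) 60.66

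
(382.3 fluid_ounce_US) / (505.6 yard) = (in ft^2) 0.0002632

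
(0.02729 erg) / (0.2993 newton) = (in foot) 2.991e-08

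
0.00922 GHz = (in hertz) 9.22e+06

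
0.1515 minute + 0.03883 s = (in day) 0.0001057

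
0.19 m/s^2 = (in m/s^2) 0.19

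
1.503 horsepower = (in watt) 1121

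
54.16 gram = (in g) 54.16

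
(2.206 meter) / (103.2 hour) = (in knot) 1.154e-05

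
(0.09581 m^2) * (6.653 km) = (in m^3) 637.4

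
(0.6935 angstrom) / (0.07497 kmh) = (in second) 3.33e-09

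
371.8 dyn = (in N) 0.003718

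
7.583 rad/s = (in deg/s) 434.5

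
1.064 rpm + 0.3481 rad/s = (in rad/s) 0.4595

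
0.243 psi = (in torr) 12.57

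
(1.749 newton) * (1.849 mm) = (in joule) 0.003234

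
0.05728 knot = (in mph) 0.06592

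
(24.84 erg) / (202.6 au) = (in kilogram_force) 8.357e-21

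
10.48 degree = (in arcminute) 628.8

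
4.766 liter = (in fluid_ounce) 161.2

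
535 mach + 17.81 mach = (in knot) 3.659e+05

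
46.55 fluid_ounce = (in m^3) 0.001377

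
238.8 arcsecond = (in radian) 0.001158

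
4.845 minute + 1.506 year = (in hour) 1.319e+04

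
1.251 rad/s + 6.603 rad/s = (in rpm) 75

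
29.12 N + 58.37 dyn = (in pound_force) 6.547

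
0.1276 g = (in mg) 127.6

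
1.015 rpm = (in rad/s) 0.1063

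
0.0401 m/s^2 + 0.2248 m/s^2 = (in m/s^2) 0.2649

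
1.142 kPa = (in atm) 0.01127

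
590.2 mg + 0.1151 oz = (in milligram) 3853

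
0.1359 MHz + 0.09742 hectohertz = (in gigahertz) 0.0001359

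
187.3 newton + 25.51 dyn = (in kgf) 19.1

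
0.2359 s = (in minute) 0.003932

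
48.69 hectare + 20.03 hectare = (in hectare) 68.72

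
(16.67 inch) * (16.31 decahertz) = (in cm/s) 6906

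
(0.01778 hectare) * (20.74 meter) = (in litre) 3.688e+06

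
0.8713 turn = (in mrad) 5475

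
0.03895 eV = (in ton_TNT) 1.492e-30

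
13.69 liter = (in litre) 13.69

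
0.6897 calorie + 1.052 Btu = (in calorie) 266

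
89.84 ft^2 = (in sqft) 89.84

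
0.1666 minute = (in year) 3.17e-07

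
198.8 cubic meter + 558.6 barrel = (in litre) 2.876e+05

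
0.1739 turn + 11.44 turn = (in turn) 11.61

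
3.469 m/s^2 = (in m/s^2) 3.469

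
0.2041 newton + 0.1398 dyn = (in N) 0.2041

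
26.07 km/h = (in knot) 14.08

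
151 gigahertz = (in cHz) 1.51e+13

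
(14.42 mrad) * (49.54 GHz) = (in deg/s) 4.093e+10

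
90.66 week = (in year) 1.739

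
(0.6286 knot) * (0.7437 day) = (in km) 20.78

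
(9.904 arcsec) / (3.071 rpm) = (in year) 4.734e-12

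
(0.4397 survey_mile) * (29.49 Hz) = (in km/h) 7.512e+04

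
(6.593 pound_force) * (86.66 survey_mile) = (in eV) 2.553e+25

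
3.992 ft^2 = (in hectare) 3.709e-05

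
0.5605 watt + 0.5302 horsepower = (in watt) 395.9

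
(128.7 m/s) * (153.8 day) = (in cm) 1.71e+11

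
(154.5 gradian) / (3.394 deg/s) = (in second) 40.97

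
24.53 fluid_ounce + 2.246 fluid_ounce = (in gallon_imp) 0.1742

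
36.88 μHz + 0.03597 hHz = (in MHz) 3.597e-06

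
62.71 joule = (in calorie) 14.99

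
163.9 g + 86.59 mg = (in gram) 164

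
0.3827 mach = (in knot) 253.3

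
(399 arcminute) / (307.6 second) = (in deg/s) 0.02162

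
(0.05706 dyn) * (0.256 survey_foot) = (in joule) 4.452e-08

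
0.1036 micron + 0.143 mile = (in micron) 2.301e+08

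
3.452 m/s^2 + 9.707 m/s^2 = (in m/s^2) 13.16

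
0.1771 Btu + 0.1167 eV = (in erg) 1.869e+09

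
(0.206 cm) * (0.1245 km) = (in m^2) 0.2565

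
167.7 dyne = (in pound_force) 0.000377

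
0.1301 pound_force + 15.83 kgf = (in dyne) 1.558e+07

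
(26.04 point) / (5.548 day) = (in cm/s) 1.916e-06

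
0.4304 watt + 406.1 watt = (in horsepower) 0.5452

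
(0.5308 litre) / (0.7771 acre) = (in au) 1.128e-18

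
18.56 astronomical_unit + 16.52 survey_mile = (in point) 7.87e+15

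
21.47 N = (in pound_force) 4.827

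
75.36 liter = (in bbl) 0.474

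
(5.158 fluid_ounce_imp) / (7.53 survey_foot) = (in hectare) 6.385e-09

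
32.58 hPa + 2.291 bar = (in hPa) 2324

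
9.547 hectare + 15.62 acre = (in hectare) 15.87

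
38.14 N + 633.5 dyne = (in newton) 38.15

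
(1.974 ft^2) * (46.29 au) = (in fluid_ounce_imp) 4.47e+16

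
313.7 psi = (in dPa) 2.163e+07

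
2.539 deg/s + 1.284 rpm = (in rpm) 1.707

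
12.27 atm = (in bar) 12.43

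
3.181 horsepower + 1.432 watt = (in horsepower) 3.183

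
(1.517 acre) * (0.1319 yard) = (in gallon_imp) 1.629e+05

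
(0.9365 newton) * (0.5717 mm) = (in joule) 0.0005354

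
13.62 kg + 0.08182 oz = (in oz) 480.5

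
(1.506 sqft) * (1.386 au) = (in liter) 2.901e+13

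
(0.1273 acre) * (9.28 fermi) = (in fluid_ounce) 1.617e-07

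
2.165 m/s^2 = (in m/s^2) 2.165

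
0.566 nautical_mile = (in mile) 0.6513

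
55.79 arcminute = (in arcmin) 55.79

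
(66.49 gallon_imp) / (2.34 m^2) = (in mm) 129.2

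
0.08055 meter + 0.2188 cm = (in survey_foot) 0.2714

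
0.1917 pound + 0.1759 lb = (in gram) 166.7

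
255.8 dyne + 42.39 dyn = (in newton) 0.002982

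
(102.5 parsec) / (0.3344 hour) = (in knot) 5.107e+15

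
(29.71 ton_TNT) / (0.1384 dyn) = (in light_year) 9.494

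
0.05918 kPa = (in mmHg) 0.4439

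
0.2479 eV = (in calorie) 9.493e-21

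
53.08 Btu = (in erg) 5.6e+11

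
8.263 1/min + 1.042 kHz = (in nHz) 1.042e+12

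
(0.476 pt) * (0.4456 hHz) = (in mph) 0.01674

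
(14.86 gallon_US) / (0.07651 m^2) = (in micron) 7.352e+05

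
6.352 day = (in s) 5.488e+05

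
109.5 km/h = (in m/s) 30.42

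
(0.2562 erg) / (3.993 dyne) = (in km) 6.416e-07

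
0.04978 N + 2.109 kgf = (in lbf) 4.661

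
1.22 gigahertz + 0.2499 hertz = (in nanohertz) 1.22e+18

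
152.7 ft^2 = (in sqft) 152.7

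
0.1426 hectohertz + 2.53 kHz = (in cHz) 2.544e+05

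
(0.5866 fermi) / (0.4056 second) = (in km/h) 5.207e-15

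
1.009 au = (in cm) 1.509e+13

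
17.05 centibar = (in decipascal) 1.705e+05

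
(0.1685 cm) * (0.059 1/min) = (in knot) 3.221e-06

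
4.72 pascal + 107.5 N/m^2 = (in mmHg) 0.8417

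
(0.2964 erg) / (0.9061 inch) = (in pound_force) 2.895e-07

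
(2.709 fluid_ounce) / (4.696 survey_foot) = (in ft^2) 0.0006025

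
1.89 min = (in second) 113.4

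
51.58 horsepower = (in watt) 3.846e+04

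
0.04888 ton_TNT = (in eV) 1.276e+27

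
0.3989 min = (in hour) 0.006648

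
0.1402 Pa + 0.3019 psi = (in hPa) 20.82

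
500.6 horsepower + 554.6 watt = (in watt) 3.739e+05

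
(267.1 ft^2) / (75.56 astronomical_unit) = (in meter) 2.195e-12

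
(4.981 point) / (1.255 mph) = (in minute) 5.22e-05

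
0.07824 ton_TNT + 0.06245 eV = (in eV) 2.043e+27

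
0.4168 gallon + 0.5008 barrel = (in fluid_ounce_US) 2746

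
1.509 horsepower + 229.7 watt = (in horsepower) 1.817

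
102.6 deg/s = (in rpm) 17.1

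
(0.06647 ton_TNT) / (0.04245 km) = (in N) 6.551e+06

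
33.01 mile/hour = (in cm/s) 1476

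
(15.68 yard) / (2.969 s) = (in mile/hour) 10.8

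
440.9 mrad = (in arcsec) 9.094e+04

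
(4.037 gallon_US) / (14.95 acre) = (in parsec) 8.186e-24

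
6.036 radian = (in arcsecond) 1.245e+06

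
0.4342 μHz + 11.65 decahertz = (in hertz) 116.5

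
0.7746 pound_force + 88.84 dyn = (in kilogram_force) 0.3514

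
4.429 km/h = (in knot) 2.391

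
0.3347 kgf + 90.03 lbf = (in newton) 403.8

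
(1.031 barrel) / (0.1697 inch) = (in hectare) 0.003803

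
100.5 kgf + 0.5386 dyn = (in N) 985.6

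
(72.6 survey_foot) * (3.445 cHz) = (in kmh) 2.744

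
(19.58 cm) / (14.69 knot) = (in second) 0.02591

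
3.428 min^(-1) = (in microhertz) 5.713e+04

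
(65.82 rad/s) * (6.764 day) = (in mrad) 3.847e+10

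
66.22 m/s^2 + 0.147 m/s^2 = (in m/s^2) 66.37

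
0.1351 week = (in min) 1362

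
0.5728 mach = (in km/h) 702.1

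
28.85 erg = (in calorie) 6.895e-07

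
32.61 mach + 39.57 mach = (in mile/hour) 5.498e+04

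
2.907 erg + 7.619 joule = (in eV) 4.755e+19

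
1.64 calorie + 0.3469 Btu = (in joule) 372.9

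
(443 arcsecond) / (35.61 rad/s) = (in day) 6.981e-10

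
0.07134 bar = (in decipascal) 7.134e+04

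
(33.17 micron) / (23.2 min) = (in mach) 6.998e-11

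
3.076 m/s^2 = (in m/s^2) 3.076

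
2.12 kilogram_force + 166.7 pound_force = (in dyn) 7.623e+07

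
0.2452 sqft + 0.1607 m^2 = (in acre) 4.534e-05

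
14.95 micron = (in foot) 4.905e-05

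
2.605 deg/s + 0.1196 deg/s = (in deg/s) 2.725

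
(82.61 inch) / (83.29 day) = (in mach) 8.563e-10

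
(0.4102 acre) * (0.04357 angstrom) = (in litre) 7.233e-06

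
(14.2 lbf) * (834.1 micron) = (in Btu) 4.994e-05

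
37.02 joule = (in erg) 3.702e+08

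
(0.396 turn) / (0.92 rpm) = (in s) 25.83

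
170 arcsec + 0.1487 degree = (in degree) 0.1959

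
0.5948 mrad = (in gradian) 0.03787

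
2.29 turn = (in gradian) 916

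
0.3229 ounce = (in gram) 9.154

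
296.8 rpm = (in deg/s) 1781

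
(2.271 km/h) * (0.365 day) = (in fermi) 1.989e+19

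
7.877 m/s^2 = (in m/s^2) 7.877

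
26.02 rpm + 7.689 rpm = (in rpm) 33.71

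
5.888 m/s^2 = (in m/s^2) 5.888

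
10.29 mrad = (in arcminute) 35.37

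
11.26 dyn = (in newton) 0.0001126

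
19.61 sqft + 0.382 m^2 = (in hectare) 0.0002204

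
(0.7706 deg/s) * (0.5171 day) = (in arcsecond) 1.239e+08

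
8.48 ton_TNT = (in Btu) 3.363e+07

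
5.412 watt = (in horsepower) 0.007258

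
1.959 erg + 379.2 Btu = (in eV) 2.497e+24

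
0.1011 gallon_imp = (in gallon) 0.1214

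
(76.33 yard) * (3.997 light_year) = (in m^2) 2.639e+18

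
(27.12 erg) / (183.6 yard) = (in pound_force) 3.632e-09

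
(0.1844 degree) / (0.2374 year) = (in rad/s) 4.299e-10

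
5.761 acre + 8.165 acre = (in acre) 13.93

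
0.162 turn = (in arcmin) 3499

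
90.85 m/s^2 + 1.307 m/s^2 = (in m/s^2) 92.16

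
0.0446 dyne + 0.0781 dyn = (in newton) 1.227e-06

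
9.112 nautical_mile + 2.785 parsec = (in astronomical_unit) 5.744e+05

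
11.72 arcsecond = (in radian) 5.682e-05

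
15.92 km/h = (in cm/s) 442.2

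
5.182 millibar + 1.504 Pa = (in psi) 0.07538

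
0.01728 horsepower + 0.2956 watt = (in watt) 13.18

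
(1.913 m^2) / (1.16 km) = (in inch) 0.06493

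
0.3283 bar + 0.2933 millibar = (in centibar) 32.86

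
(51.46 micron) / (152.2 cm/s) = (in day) 3.913e-10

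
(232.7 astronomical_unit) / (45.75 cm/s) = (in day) 8.807e+08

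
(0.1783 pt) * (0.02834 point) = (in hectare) 6.289e-14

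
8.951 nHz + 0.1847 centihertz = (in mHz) 1.847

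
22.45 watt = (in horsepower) 0.03011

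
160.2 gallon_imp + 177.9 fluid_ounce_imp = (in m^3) 0.7333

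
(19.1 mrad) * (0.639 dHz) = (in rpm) 0.01165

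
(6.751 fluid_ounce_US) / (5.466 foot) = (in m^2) 0.0001198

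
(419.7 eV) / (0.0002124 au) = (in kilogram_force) 2.158e-25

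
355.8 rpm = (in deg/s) 2135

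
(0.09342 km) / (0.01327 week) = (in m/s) 0.01164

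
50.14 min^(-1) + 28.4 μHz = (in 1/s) 0.8357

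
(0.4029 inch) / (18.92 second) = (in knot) 0.001051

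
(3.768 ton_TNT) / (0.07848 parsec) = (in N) 6.51e-06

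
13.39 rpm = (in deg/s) 80.34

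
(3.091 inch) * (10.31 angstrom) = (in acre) 2e-14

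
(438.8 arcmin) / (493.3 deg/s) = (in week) 2.451e-08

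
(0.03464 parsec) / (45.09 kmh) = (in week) 1.411e+08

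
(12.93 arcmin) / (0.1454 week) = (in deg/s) 2.451e-06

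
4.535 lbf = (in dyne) 2.017e+06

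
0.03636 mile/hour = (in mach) 4.774e-05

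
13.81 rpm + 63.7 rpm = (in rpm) 77.51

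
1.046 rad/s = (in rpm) 9.989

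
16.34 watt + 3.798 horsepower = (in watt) 2849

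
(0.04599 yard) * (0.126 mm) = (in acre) 1.309e-09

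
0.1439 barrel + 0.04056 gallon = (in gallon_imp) 5.066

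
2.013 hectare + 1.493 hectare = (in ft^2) 3.774e+05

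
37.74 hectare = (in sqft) 4.062e+06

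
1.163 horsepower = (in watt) 867.2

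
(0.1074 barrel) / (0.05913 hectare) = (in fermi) 2.888e+10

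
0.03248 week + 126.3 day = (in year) 0.3467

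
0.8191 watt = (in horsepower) 0.001098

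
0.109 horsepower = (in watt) 81.28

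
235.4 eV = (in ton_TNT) 9.014e-27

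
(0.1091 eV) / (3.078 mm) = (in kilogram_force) 5.791e-19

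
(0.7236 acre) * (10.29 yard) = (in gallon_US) 7.279e+06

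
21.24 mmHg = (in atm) 0.02795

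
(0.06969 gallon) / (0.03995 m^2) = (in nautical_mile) 3.566e-06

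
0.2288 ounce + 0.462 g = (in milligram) 6948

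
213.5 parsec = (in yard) 7.205e+18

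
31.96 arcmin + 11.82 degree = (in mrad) 215.6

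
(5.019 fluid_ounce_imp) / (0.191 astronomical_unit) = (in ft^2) 5.372e-14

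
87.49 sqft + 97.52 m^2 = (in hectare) 0.01056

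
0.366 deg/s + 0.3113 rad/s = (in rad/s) 0.3177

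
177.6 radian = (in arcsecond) 3.663e+07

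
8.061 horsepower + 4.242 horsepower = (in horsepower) 12.3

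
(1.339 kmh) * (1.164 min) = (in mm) 2.598e+04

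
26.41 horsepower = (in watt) 1.969e+04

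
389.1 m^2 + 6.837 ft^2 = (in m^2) 389.7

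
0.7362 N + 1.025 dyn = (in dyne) 7.362e+04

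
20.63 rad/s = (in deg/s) 1182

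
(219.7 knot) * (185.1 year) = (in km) 6.598e+08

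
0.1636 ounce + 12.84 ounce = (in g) 368.6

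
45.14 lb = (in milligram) 2.048e+07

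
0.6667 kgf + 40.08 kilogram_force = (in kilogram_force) 40.75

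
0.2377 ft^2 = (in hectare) 2.208e-06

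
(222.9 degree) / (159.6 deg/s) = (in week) 2.309e-06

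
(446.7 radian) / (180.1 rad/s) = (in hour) 0.000689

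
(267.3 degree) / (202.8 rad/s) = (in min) 0.0003834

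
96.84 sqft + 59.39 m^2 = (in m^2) 68.39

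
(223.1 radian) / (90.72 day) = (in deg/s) 0.001631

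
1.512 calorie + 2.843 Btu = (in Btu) 2.849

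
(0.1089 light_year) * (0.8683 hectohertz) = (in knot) 1.739e+17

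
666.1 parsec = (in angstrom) 2.055e+29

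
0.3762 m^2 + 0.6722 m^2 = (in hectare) 0.0001048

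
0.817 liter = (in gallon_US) 0.2158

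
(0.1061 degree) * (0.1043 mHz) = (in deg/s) 1.107e-05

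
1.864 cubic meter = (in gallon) 492.4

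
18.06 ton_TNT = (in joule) 7.556e+10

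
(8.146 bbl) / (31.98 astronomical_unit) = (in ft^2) 2.914e-12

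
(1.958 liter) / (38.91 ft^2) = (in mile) 3.366e-07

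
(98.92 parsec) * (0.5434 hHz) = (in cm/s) 1.659e+22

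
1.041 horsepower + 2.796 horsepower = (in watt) 2861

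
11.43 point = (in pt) 11.43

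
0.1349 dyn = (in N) 1.349e-06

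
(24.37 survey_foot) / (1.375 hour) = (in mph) 0.003357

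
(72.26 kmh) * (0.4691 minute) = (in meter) 565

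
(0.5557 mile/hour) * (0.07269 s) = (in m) 0.01806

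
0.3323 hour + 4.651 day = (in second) 4.03e+05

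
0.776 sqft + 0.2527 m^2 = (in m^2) 0.3248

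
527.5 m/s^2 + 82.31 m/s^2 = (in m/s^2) 609.8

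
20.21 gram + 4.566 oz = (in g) 149.7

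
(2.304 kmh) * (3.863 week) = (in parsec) 4.846e-11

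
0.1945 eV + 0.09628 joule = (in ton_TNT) 2.301e-11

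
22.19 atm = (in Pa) 2.248e+06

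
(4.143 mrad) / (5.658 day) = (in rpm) 8.093e-08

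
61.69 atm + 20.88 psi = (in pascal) 6.395e+06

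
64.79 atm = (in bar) 65.65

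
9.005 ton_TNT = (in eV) 2.352e+29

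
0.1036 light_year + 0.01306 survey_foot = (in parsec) 0.03176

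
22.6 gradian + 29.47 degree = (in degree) 49.81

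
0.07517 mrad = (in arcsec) 15.5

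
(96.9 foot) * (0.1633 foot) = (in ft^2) 15.82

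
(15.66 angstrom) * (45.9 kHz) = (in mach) 2.111e-07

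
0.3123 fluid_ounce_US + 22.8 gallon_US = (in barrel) 0.5429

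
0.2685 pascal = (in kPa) 0.0002685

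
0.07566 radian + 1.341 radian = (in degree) 81.17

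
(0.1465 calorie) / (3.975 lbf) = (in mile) 2.154e-05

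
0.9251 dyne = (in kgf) 9.433e-07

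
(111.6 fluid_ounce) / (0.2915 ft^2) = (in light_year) 1.288e-17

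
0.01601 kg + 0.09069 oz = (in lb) 0.04096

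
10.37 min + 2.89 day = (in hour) 69.53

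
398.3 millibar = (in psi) 5.777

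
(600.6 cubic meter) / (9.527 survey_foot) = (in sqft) 2226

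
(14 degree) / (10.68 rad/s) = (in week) 3.783e-08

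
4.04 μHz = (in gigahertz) 4.04e-15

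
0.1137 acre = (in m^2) 460.1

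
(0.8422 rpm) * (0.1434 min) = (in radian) 0.7588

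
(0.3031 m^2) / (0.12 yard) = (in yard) 3.021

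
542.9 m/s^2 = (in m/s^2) 542.9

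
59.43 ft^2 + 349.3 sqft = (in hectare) 0.003797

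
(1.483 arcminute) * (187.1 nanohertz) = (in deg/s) 4.624e-09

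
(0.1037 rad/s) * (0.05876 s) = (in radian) 0.006093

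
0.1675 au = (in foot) 8.221e+10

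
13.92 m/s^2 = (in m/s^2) 13.92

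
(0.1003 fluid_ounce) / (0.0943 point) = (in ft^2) 0.9598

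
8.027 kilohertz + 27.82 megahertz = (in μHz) 2.783e+13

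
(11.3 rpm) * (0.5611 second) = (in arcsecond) 1.37e+05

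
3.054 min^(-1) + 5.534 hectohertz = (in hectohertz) 5.535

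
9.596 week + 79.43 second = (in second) 5.804e+06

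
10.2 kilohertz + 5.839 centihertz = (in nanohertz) 1.02e+13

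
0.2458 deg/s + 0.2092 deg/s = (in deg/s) 0.455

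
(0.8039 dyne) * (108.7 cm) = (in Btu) 8.282e-09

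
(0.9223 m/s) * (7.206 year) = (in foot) 6.876e+08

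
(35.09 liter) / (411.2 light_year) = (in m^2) 9.02e-21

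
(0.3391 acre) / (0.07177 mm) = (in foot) 6.273e+07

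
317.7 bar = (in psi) 4608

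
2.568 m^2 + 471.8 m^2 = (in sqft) 5106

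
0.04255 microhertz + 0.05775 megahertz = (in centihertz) 5.775e+06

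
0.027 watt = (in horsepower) 3.621e-05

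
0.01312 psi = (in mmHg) 0.6785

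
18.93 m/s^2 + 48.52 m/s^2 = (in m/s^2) 67.45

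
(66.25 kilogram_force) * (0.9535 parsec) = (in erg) 1.912e+26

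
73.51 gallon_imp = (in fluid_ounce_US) 1.13e+04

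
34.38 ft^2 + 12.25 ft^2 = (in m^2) 4.332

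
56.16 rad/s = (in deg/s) 3218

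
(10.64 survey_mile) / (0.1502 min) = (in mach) 5.58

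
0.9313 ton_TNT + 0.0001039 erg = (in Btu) 3.693e+06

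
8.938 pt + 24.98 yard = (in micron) 2.284e+07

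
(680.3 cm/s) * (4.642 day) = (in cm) 2.728e+08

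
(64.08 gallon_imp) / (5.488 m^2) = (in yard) 0.05805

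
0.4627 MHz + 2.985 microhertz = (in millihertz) 4.627e+08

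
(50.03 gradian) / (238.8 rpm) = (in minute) 0.0005238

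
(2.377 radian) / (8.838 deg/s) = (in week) 2.548e-05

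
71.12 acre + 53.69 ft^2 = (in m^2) 2.878e+05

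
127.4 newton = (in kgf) 12.99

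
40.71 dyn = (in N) 0.0004071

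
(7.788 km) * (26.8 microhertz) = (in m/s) 0.2087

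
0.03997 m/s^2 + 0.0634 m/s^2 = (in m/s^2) 0.1034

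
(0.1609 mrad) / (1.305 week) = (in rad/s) 2.039e-10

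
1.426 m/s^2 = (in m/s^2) 1.426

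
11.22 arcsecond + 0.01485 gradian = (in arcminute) 0.9889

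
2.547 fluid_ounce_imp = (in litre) 0.07237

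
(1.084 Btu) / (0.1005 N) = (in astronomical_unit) 7.607e-08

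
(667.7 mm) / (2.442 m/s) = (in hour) 7.595e-05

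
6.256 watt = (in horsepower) 0.008389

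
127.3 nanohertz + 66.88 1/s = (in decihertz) 668.8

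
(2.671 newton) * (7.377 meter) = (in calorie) 4.709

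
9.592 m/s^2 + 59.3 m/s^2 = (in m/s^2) 68.89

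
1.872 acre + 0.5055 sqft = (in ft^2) 8.154e+04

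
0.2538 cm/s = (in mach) 7.454e-06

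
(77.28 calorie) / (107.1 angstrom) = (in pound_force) 6.787e+09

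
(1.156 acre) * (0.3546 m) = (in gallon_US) 4.382e+05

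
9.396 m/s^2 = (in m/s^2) 9.396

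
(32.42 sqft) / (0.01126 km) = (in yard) 0.2925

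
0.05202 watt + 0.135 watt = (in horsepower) 0.0002508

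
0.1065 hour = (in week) 0.0006339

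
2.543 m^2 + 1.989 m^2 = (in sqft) 48.78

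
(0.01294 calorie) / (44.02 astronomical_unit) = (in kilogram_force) 8.384e-16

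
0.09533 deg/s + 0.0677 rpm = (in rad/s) 0.008753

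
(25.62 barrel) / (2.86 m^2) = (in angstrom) 1.424e+10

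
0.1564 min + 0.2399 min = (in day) 0.0002752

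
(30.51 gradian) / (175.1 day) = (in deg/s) 1.815e-06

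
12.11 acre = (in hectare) 4.901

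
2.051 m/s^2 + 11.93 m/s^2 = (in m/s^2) 13.98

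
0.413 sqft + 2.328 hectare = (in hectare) 2.328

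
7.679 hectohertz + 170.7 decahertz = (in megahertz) 0.002475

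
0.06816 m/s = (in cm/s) 6.816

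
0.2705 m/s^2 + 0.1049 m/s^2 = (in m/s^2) 0.3754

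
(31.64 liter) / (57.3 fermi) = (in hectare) 5.522e+07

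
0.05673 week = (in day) 0.3971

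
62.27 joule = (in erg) 6.227e+08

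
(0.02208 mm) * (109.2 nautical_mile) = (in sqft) 48.07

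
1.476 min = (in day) 0.001025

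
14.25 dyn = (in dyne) 14.25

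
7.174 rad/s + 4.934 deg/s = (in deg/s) 416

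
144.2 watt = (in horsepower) 0.1934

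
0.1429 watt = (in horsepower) 0.0001916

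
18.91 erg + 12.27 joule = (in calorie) 2.933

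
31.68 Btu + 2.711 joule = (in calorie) 7989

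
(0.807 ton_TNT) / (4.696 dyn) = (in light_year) 0.0076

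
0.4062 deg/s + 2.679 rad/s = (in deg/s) 153.9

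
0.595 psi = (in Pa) 4102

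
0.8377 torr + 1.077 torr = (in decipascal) 2553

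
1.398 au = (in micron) 2.091e+17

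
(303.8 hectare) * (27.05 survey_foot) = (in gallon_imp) 5.51e+09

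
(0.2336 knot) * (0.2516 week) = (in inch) 7.199e+05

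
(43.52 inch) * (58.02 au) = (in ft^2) 1.033e+14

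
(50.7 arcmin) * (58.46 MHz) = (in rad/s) 8.622e+05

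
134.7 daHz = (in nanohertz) 1.347e+12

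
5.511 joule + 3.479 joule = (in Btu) 0.008521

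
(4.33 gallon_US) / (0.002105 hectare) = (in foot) 0.002555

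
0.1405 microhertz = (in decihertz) 1.405e-06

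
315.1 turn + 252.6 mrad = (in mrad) 1.98e+06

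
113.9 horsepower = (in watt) 8.494e+04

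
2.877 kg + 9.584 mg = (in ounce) 101.5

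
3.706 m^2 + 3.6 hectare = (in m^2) 3.6e+04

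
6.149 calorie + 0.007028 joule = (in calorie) 6.151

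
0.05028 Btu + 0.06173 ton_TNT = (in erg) 2.583e+15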